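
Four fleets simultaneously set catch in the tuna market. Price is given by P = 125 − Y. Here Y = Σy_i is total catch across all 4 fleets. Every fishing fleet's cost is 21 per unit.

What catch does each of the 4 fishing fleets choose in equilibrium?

A representative fishing fleet's profit is π_i = y_i(125 − Y) − 21y_i, with Y = y_i + Σ_{j≠i} y_j.
First-order condition: 104 − 2y_i − Σ_{j≠i} y_j = 0.
Imposing symmetry (y_j = y for all j) turns Σ_{j≠i} y_j into 3y, so 104 = 5y and y = 20.8.

20.8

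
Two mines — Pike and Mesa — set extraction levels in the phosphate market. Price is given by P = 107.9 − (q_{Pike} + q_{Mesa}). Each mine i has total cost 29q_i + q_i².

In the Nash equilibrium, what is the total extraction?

Mine Pike's profit: π = q_{Pike}(107.9 − (q_{Pike} + q_{Mesa})) − 29q_{Pike} − q_{Pike}².
∂π/∂q_{Pike} = 78.9 − 4q_{Pike} − q_{Mesa} = 0, so q_{Pike} = 19.725 − 0.25q_{Mesa}.
The game is symmetric, so in equilibrium q_{Mesa} = q_{Pike}: the reaction function gives 1.25q_{Pike} = 19.725, hence q_{Pike} = 15.78.
Total extraction: 15.78 + 15.78 = 31.56.

31.56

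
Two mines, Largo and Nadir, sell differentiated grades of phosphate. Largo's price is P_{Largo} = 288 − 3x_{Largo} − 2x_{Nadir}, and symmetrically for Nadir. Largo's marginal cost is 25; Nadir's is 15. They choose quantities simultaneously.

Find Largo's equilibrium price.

121.75

Mine Largo's profit: π = x_{Largo}(288 − 3x_{Largo} − 2x_{Nadir}) − 25x_{Largo}.
∂π/∂x_{Largo} = 263 − 6x_{Largo} − 2x_{Nadir} = 0 ⇒ x_{Largo} = 263/6 − (1/3)x_{Nadir}.
Similarly x_{Nadir} = 45.5 − (1/3)x_{Largo}.
Substituting the second reaction function into the first: x_{Largo} = 263/6 − (1/3)(45.5 − (1/3)x_{Largo}), which gives (8/9)x_{Largo} = 86/3 ⇒ x_{Largo} = 32.25.
Then x_{Nadir} = 45.5 − (1/3)·32.25 = 34.75.
P_{Largo} = 288 − 3·32.25 − 2·34.75 = 121.75.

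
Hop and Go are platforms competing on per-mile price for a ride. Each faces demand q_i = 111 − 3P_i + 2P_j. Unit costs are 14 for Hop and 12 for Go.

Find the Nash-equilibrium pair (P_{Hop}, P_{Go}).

Hop's profit: π = (P_{Hop} − 14)(111 − 3P_{Hop} + 2P_{Go}).
∂π/∂P_{Hop} = 153 − 6P_{Hop} + 2P_{Go} = 0 ⇒ P_{Hop} = 25.5 + (1/3)P_{Go}.
Similarly P_{Go} = 24.5 + (1/3)P_{Hop}.
Solving the two reaction functions simultaneously: (1 − (1/3)(1/3))P_{Hop} = 25.5 + (1/3)·24.5, so (8/9)P_{Hop} = 101/3 and P_{Hop} = 37.875.
Then P_{Go} = 24.5 + (1/3)·37.875 = 37.125.

37.875, 37.125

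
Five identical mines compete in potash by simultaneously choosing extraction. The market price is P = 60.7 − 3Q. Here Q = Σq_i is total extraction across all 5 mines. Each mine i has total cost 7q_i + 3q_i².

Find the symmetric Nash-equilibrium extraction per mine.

2.2375

A representative mine's profit is π_i = q_i(60.7 − 3Q) − 7q_i − 3q_i², with Q = q_i + Σ_{j≠i} q_j.
First-order condition: 53.7 − 12q_i − 3Σ_{j≠i} q_j = 0.
In a symmetric equilibrium every mine chooses the same q, so Σ_{j≠i} q_j = 4q. The condition becomes 53.7 − 24q = 0, giving q = 53.7/24 = 2.2375.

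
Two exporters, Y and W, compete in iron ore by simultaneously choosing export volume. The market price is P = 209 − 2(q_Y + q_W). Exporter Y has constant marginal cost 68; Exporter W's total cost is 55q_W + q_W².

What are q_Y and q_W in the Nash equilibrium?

26.9, 16.7

Exporter Y's profit: π = q_Y(209 − 2(q_Y + q_W)) − 68q_Y.
∂π/∂q_Y = 141 − 4q_Y − 2q_W = 0, so q_Y = 35.25 − 0.5q_W.
For W: ∂π/∂q_W = 154 − 6q_W − 2q_Y = 0 ⇒ q_W = 77/3 − (1/3)q_Y.
Substituting the second reaction function into the first: q_Y = 35.25 − 0.5(77/3 − (1/3)q_Y), which gives (5/6)q_Y = 269/12 ⇒ q_Y = 26.9.
Then q_W = 77/3 − (1/3)·26.9 = 16.7.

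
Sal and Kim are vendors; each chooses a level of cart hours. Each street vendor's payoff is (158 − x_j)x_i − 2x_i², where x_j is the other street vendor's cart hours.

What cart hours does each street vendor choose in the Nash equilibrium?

31.6

Sal's payoff is (158 − x_K)x_S − 2x_S².
∂π/∂x_S = 158 − x_K − 4x_S = 0, so x_S = 39.5 − 0.25x_K.
Setting x_S = x_K in the reaction function: x_S = 39.5 − 0.25x_S, so x_S = 39.5 / 1.25 = 31.6.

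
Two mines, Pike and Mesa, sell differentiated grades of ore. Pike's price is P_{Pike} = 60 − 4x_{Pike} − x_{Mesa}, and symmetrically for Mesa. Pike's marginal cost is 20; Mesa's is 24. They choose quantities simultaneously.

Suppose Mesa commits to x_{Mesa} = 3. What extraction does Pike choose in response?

4.625

Mine Pike's profit: π = x_{Pike}(60 − 4x_{Pike} − x_{Mesa}) − 20x_{Pike}.
∂π/∂x_{Pike} = 40 − 8x_{Pike} − x_{Mesa} = 0 ⇒ x_{Pike} = 5 − 0.125x_{Mesa}.
At x_{Mesa} = 3: x_{Pike} = 5 − 0.125·3 = 4.625.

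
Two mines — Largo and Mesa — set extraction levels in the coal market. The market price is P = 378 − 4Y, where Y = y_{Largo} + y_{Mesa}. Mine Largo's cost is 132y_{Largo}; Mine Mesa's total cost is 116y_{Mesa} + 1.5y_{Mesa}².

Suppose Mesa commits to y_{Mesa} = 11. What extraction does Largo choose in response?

Mine Largo's profit: π = y_{Largo}(378 − 4(y_{Largo} + y_{Mesa})) − 132y_{Largo}.
∂π/∂y_{Largo} = 246 − 8y_{Largo} − 4y_{Mesa} = 0, so y_{Largo} = 30.75 − 0.5y_{Mesa}.
At y_{Mesa} = 11: y_{Largo} = 30.75 − 0.5·11 = 25.25.

25.25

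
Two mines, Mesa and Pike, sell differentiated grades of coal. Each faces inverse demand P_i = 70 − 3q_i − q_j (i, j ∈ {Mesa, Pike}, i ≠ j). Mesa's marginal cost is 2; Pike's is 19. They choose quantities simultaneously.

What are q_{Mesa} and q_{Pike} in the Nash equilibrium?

Mine Mesa's profit: π = q_{Mesa}(70 − 3q_{Mesa} − q_{Pike}) − 2q_{Mesa}.
∂π/∂q_{Mesa} = 68 − 6q_{Mesa} − q_{Pike} = 0 ⇒ q_{Mesa} = 34/3 − (1/6)q_{Pike}.
Similarly q_{Pike} = 8.5 − (1/6)q_{Mesa}.
Solving the two reaction functions simultaneously: (1 − (−1/6)(−1/6))q_{Mesa} = 34/3 − (1/6)·8.5, so (35/36)q_{Mesa} = 119/12 and q_{Mesa} = 10.2.
Then q_{Pike} = 8.5 − (1/6)·10.2 = 6.8.

10.2, 6.8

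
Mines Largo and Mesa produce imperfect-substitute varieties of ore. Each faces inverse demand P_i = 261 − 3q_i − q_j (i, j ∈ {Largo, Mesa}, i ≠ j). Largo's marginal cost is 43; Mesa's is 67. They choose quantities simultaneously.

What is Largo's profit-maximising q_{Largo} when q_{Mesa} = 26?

32

Mine Largo's profit: π = q_{Largo}(261 − 3q_{Largo} − q_{Mesa}) − 43q_{Largo}.
∂π/∂q_{Largo} = 218 − 6q_{Largo} − q_{Mesa} = 0 ⇒ q_{Largo} = 109/3 − (1/6)q_{Mesa}.
At q_{Mesa} = 26: q_{Largo} = 109/3 − (1/6)·26 = 32.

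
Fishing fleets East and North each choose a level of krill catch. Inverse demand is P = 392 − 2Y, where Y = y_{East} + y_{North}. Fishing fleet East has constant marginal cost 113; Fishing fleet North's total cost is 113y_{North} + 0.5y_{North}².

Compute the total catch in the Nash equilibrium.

Fishing fleet East's profit: π = y_{East}(392 − 2(y_{East} + y_{North})) − 113y_{East}.
∂π/∂y_{East} = 279 − 4y_{East} − 2y_{North} = 0, so y_{East} = 69.75 − 0.5y_{North}.
For North: ∂π/∂y_{North} = 279 − 5y_{North} − 2y_{East} = 0 ⇒ y_{North} = 55.8 − 0.4y_{East}.
Solving the two reaction functions simultaneously: (1 − (−0.5)(−0.4))y_{East} = 69.75 − 0.5·55.8, so 0.8y_{East} = 41.85 and y_{East} = 52.3125.
Then y_{North} = 55.8 − 0.4·52.3125 = 34.875.
Total catch: 52.3125 + 34.875 = 87.1875.

87.1875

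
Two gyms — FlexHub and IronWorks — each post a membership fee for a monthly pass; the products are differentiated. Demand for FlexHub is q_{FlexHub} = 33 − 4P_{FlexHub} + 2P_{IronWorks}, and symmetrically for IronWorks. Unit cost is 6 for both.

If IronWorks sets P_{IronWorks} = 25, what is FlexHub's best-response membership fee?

13.375

FlexHub's profit: π = (P_{FlexHub} − 6)(33 − 4P_{FlexHub} + 2P_{IronWorks}).
∂π/∂P_{FlexHub} = 57 − 8P_{FlexHub} + 2P_{IronWorks} = 0 ⇒ P_{FlexHub} = 7.125 + 0.25P_{IronWorks}.
At P_{IronWorks} = 25: P_{FlexHub} = 7.125 + 0.25·25 = 13.375.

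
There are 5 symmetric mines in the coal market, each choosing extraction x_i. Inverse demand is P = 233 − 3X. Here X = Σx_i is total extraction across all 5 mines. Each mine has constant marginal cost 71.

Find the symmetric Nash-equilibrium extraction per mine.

A representative mine's profit is π_i = x_i(233 − 3X) − 71x_i, with X = x_i + Σ_{j≠i} x_j.
First-order condition: 162 − 6x_i − 3Σ_{j≠i} x_j = 0.
In a symmetric equilibrium every mine chooses the same x, so Σ_{j≠i} x_j = 4x. The condition becomes 162 − 18x = 0, giving x = 162/18 = 9.

9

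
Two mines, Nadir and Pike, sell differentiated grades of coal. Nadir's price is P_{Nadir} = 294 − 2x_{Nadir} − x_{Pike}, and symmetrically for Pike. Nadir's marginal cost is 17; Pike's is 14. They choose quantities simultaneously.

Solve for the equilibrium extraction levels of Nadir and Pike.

55.2, 56.2

Mine Nadir's profit: π = x_{Nadir}(294 − 2x_{Nadir} − x_{Pike}) − 17x_{Nadir}.
∂π/∂x_{Nadir} = 277 − 4x_{Nadir} − x_{Pike} = 0 ⇒ x_{Nadir} = 69.25 − 0.25x_{Pike}.
Similarly x_{Pike} = 70 − 0.25x_{Nadir}.
Plugging x_{Pike} into Nadir's best response: x_{Nadir} = 69.25 − 0.25(70 − 0.25x_{Nadir}) ⇒ 0.9375x_{Nadir} = 51.75, so x_{Nadir} = 55.2.
Then x_{Pike} = 70 − 0.25·55.2 = 56.2.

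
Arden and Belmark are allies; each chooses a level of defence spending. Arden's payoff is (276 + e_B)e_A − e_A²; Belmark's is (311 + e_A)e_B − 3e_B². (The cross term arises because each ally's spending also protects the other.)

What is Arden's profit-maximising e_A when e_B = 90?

183

Expanding Arden's payoff: 276e_A + e_Be_A − e_A².
∂π/∂e_A = 276 + e_B − 2e_A = 0, so e_A = 138 + 0.5e_B.
At e_B = 90: e_A = 138 + 0.5·90 = 183.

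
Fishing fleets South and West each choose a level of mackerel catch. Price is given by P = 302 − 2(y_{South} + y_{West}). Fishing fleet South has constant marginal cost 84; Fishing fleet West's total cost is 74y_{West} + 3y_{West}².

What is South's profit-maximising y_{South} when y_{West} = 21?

Fishing fleet South's profit: π = y_{South}(302 − 2(y_{South} + y_{West})) − 84y_{South}.
∂π/∂y_{South} = 218 − 4y_{South} − 2y_{West} = 0, so y_{South} = 54.5 − 0.5y_{West}.
At y_{West} = 21: y_{South} = 54.5 − 0.5·21 = 44.

44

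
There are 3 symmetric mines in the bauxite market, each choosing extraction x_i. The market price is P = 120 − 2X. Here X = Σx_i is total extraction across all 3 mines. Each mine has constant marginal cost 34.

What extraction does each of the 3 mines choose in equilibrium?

A representative mine's profit is π_i = x_i(120 − 2X) − 34x_i, with X = x_i + Σ_{j≠i} x_j.
First-order condition: 86 − 4x_i − 2Σ_{j≠i} x_j = 0.
Imposing symmetry (x_j = x for all j) turns Σ_{j≠i} x_j into 2x, so 86 = 8x and x = 10.75.

10.75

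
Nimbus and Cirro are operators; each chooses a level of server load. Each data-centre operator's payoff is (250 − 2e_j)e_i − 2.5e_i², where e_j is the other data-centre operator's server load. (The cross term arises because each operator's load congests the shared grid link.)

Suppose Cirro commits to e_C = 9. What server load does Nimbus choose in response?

46.4

Nimbus's payoff is (250 − 2e_C)e_N − 2.5e_N².
∂π/∂e_N = 250 − 2e_C − 5e_N = 0, so e_N = 50 − 0.4e_C.
At e_C = 9: e_N = 50 − 0.4·9 = 46.4.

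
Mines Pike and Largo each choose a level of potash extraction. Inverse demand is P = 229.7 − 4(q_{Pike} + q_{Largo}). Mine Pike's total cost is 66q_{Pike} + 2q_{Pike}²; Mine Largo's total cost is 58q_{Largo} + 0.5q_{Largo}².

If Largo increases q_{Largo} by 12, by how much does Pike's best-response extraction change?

Mine Pike's profit: π = q_{Pike}(229.7 − 4(q_{Pike} + q_{Largo})) − 66q_{Pike} − 2q_{Pike}².
∂π/∂q_{Pike} = 163.7 − 12q_{Pike} − 4q_{Largo} = 0, so q_{Pike} = 1637/120 − (1/3)q_{Largo}.
The reaction-function slope is −1/3, so a 12-unit rise in q_{Largo} moves q_{Pike} by −1/3 × 12 = −4. Pike's best response falls — the actions are strategic substitutes.

-4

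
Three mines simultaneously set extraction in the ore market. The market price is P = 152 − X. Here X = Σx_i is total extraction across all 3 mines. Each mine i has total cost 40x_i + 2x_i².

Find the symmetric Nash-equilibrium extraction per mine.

14

A representative mine's profit is π_i = x_i(152 − X) − 40x_i − 2x_i², with X = x_i + Σ_{j≠i} x_j.
First-order condition: 112 − 6x_i − Σ_{j≠i} x_j = 0.
In a symmetric equilibrium every mine chooses the same x, so Σ_{j≠i} x_j = 2x. The condition becomes 112 − 8x = 0, giving x = 112/8 = 14.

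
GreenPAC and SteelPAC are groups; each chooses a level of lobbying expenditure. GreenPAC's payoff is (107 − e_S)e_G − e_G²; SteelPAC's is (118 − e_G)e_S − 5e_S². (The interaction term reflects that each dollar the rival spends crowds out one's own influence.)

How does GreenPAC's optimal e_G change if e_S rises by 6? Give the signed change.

-3

Expanding GreenPAC's payoff: 107e_G − e_Se_G − e_G².
∂π/∂e_G = 107 − e_S − 2e_G = 0, so e_G = 53.5 − 0.5e_S.
The reaction-function slope is −0.5, so a 6-unit rise in e_S moves e_G by −0.5 × 6 = −3. GreenPAC's best response falls — the actions are strategic substitutes.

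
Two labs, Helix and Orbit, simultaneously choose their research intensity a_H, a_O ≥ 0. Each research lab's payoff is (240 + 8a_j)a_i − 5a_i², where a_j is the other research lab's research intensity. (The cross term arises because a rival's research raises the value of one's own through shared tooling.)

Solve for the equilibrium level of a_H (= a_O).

120

Helix's payoff is (240 + 8a_O)a_H − 5a_H².
∂π/∂a_H = 240 + 8a_O − 10a_H = 0, so a_H = 24 + 0.8a_O.
The game is symmetric, so in equilibrium a_O = a_H: the reaction function gives 0.2a_H = 24, hence a_H = 120.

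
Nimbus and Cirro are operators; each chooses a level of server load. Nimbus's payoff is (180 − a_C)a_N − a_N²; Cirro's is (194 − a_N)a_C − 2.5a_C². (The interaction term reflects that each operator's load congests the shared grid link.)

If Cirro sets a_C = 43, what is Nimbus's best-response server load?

68.5

Expanding Nimbus's payoff: 180a_N − a_Ca_N − a_N².
∂π/∂a_N = 180 − a_C − 2a_N = 0, so a_N = 90 − 0.5a_C.
At a_C = 43: a_N = 90 − 0.5·43 = 68.5.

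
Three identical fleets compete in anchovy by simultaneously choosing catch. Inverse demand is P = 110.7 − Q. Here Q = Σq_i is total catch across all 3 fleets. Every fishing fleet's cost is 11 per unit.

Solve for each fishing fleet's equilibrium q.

A representative fishing fleet's profit is π_i = q_i(110.7 − Q) − 11q_i, with Q = q_i + Σ_{j≠i} q_j.
First-order condition: 99.7 − 2q_i − Σ_{j≠i} q_j = 0.
With identical fishing fleets, set every q_j = q: then 99.7 − 2q − 2q = 0, i.e. q = 99.7/4 = 24.925.

24.925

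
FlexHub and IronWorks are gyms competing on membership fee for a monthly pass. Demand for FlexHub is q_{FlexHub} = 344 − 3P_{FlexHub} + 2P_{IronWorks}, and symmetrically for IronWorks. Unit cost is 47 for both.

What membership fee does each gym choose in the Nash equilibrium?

121.25

FlexHub's profit: π = (P_{FlexHub} − 47)(344 − 3P_{FlexHub} + 2P_{IronWorks}).
∂π/∂P_{FlexHub} = 485 − 6P_{FlexHub} + 2P_{IronWorks} = 0 ⇒ P_{FlexHub} = 485/6 + (1/3)P_{IronWorks}.
The game is symmetric, so in equilibrium P_{IronWorks} = P_{FlexHub}: the reaction function gives (2/3)P_{FlexHub} = 485/6, hence P_{FlexHub} = 121.25.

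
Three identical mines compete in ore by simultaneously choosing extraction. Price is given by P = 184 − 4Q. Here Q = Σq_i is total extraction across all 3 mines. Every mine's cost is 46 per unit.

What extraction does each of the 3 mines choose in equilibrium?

8.625

A representative mine's profit is π_i = q_i(184 − 4Q) − 46q_i, with Q = q_i + Σ_{j≠i} q_j.
First-order condition: 138 − 8q_i − 4Σ_{j≠i} q_j = 0.
Imposing symmetry (q_j = q for all j) turns Σ_{j≠i} q_j into 2q, so 138 = 16q and q = 8.625.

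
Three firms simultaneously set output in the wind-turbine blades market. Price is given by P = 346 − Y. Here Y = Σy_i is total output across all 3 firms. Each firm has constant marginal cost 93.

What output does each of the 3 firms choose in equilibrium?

63.25

A representative firm's profit is π_i = y_i(346 − Y) − 93y_i, with Y = y_i + Σ_{j≠i} y_j.
First-order condition: 253 − 2y_i − Σ_{j≠i} y_j = 0.
With identical firms, set every y_j = y: then 253 − 2y − 2y = 0, i.e. y = 253/4 = 63.25.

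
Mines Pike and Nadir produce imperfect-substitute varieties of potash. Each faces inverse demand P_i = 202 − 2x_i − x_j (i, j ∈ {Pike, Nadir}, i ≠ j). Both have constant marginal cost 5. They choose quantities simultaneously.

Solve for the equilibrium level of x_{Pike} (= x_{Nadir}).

Mine Pike's profit: π = x_{Pike}(202 − 2x_{Pike} − x_{Nadir}) − 5x_{Pike}.
∂π/∂x_{Pike} = 197 − 4x_{Pike} − x_{Nadir} = 0 ⇒ x_{Pike} = 49.25 − 0.25x_{Nadir}.
The game is symmetric, so in equilibrium x_{Nadir} = x_{Pike}: the reaction function gives 1.25x_{Pike} = 49.25, hence x_{Pike} = 39.4.

39.4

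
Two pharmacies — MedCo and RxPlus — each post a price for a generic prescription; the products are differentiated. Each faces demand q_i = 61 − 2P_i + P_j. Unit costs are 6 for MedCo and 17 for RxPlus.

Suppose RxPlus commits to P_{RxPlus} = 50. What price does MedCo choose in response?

MedCo's profit: π = (P_{MedCo} − 6)(61 − 2P_{MedCo} + P_{RxPlus}).
∂π/∂P_{MedCo} = 73 − 4P_{MedCo} + P_{RxPlus} = 0 ⇒ P_{MedCo} = 18.25 + 0.25P_{RxPlus}.
At P_{RxPlus} = 50: P_{MedCo} = 18.25 + 0.25·50 = 30.75.

30.75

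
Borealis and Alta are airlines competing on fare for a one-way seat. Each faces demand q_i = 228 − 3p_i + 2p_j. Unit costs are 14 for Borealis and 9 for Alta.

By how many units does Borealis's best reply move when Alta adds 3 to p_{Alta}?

1

Borealis's profit: π = (p_{Borealis} − 14)(228 − 3p_{Borealis} + 2p_{Alta}).
∂π/∂p_{Borealis} = 270 − 6p_{Borealis} + 2p_{Alta} = 0 ⇒ p_{Borealis} = 45 + (1/3)p_{Alta}.
The reaction-function slope is 1/3, so a 3-unit rise in p_{Alta} moves p_{Borealis} by 1/3 × 3 = 1. Borealis's best response rises — the actions are strategic complements.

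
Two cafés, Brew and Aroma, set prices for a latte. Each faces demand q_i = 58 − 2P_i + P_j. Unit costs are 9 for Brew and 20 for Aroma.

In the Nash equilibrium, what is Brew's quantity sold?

35.6

Brew's profit: π = (P_{Brew} − 9)(58 − 2P_{Brew} + P_{Aroma}).
∂π/∂P_{Brew} = 76 − 4P_{Brew} + P_{Aroma} = 0 ⇒ P_{Brew} = 19 + 0.25P_{Aroma}.
Similarly P_{Aroma} = 24.5 + 0.25P_{Brew}.
Plugging P_{Aroma} into Brew's best response: P_{Brew} = 19 + 0.25(24.5 + 0.25P_{Brew}) ⇒ 0.9375P_{Brew} = 25.125, so P_{Brew} = 26.8.
Then P_{Aroma} = 24.5 + 0.25·26.8 = 31.2.
q_{Brew} = 58 − 2·26.8 + 31.2 = 35.6.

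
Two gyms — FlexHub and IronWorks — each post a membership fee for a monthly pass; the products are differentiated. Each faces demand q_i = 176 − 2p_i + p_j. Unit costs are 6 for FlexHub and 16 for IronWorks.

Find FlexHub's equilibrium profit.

6728

FlexHub's profit: π = (p_{FlexHub} − 6)(176 − 2p_{FlexHub} + p_{IronWorks}).
∂π/∂p_{FlexHub} = 188 − 4p_{FlexHub} + p_{IronWorks} = 0 ⇒ p_{FlexHub} = 47 + 0.25p_{IronWorks}.
Similarly p_{IronWorks} = 52 + 0.25p_{FlexHub}.
Solving the two reaction functions simultaneously: (1 − (0.25)(0.25))p_{FlexHub} = 47 + 0.25·52, so 0.9375p_{FlexHub} = 60 and p_{FlexHub} = 64.
Then p_{IronWorks} = 52 + 0.25·64 = 68.
q_{FlexHub} = 176 − 2·64 + 68 = 116.
Profit = (64 − 6)·116 = 6728.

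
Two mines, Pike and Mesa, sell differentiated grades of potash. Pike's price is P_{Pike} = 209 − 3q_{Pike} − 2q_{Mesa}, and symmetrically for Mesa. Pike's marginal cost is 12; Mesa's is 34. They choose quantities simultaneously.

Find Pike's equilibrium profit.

Mine Pike's profit: π = q_{Pike}(209 − 3q_{Pike} − 2q_{Mesa}) − 12q_{Pike}.
∂π/∂q_{Pike} = 197 − 6q_{Pike} − 2q_{Mesa} = 0 ⇒ q_{Pike} = 197/6 − (1/3)q_{Mesa}.
Similarly q_{Mesa} = 175/6 − (1/3)q_{Pike}.
Substituting the second reaction function into the first: q_{Pike} = 197/6 − (1/3)(175/6 − (1/3)q_{Pike}), which gives (8/9)q_{Pike} = 208/9 ⇒ q_{Pike} = 26.
Then q_{Mesa} = 175/6 − (1/3)·26 = 20.5.
P_{Pike} = 209 − 3·26 − 2·20.5 = 90.
Profit = (90 − 12)·26 = 2028.

2028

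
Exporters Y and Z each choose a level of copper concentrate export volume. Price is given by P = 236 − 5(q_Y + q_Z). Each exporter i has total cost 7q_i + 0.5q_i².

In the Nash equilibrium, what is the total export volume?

Exporter Y's profit: π = q_Y(236 − 5(q_Y + q_Z)) − 7q_Y − 0.5q_Y².
∂π/∂q_Y = 229 − 11q_Y − 5q_Z = 0, so q_Y = 229/11 − (5/11)q_Z.
By symmetry q_Z = q_Y; substituting into the reaction function, (16/11)q_Y = 229/11 and q_Y = 14.3125.
Total export volume: 14.3125 + 14.3125 = 28.625.

28.625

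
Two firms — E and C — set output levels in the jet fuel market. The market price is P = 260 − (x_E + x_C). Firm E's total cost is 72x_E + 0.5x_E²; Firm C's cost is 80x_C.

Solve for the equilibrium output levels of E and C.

39.2, 70.4

Firm E's profit: π = x_E(260 − (x_E + x_C)) − 72x_E − 0.5x_E².
∂π/∂x_E = 188 − 3x_E − x_C = 0, so x_E = 188/3 − (1/3)x_C.
For C: ∂π/∂x_C = 180 − 2x_C − x_E = 0 ⇒ x_C = 90 − 0.5x_E.
Plugging x_C into E's best response: x_E = 188/3 − (1/3)(90 − 0.5x_E) ⇒ (5/6)x_E = 98/3, so x_E = 39.2.
Then x_C = 90 − 0.5·39.2 = 70.4.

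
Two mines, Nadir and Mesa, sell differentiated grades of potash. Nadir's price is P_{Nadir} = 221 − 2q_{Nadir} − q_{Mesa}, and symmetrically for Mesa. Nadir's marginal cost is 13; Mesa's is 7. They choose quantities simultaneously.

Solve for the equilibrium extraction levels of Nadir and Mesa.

Mine Nadir's profit: π = q_{Nadir}(221 − 2q_{Nadir} − q_{Mesa}) − 13q_{Nadir}.
∂π/∂q_{Nadir} = 208 − 4q_{Nadir} − q_{Mesa} = 0 ⇒ q_{Nadir} = 52 − 0.25q_{Mesa}.
Similarly q_{Mesa} = 53.5 − 0.25q_{Nadir}.
Solving the two reaction functions simultaneously: (1 − (−0.25)(−0.25))q_{Nadir} = 52 − 0.25·53.5, so 0.9375q_{Nadir} = 38.625 and q_{Nadir} = 41.2.
Then q_{Mesa} = 53.5 − 0.25·41.2 = 43.2.

41.2, 43.2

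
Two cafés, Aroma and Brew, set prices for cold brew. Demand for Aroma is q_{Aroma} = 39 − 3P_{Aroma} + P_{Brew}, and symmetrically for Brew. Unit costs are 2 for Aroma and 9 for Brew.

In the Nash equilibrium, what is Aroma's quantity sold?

22.8

Aroma's profit: π = (P_{Aroma} − 2)(39 − 3P_{Aroma} + P_{Brew}).
∂π/∂P_{Aroma} = 45 − 6P_{Aroma} + P_{Brew} = 0 ⇒ P_{Aroma} = 7.5 + (1/6)P_{Brew}.
Similarly P_{Brew} = 11 + (1/6)P_{Aroma}.
Substituting the second reaction function into the first: P_{Aroma} = 7.5 + (1/6)(11 + (1/6)P_{Aroma}), which gives (35/36)P_{Aroma} = 28/3 ⇒ P_{Aroma} = 9.6.
Then P_{Brew} = 11 + (1/6)·9.6 = 12.6.
q_{Aroma} = 39 − 3·9.6 + 12.6 = 22.8.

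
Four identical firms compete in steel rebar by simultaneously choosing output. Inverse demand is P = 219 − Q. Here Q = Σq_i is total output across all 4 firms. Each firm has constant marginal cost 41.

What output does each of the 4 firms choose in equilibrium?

A representative firm's profit is π_i = q_i(219 − Q) − 41q_i, with Q = q_i + Σ_{j≠i} q_j.
First-order condition: 178 − 2q_i − Σ_{j≠i} q_j = 0.
Imposing symmetry (q_j = q for all j) turns Σ_{j≠i} q_j into 3q, so 178 = 5q and q = 35.6.

35.6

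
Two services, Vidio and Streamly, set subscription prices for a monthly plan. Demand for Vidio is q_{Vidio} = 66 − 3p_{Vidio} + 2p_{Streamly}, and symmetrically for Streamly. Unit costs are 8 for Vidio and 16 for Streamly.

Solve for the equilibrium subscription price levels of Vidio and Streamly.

Vidio's profit: π = (p_{Vidio} − 8)(66 − 3p_{Vidio} + 2p_{Streamly}).
∂π/∂p_{Vidio} = 90 − 6p_{Vidio} + 2p_{Streamly} = 0 ⇒ p_{Vidio} = 15 + (1/3)p_{Streamly}.
Similarly p_{Streamly} = 19 + (1/3)p_{Vidio}.
Plugging p_{Streamly} into Vidio's best response: p_{Vidio} = 15 + (1/3)(19 + (1/3)p_{Vidio}) ⇒ (8/9)p_{Vidio} = 64/3, so p_{Vidio} = 24.
Then p_{Streamly} = 19 + (1/3)·24 = 27.

24, 27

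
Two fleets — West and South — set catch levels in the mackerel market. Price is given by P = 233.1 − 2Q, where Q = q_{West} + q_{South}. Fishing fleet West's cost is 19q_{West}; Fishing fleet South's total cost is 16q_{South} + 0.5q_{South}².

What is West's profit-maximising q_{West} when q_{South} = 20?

43.525

Fishing fleet West's profit: π = q_{West}(233.1 − 2(q_{West} + q_{South})) − 19q_{West}.
∂π/∂q_{West} = 214.1 − 4q_{West} − 2q_{South} = 0, so q_{West} = 53.525 − 0.5q_{South}.
At q_{South} = 20: q_{West} = 53.525 − 0.5·20 = 43.525.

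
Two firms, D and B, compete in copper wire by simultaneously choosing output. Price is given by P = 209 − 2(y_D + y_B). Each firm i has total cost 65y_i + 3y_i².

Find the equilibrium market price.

Firm D's profit: π = y_D(209 − 2(y_D + y_B)) − 65y_D − 3y_D².
∂π/∂y_D = 144 − 10y_D − 2y_B = 0, so y_D = 14.4 − 0.2y_B.
Setting y_D = y_B in the reaction function: y_D = 14.4 − 0.2y_D, so y_D = 14.4 / 1.2 = 12.
Equilibrium price: P = 209 − 2·24 = 161.

161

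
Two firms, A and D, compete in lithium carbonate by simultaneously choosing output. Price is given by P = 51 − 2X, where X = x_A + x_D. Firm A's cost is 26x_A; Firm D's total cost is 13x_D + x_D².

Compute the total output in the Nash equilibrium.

8.8

Firm A's profit: π = x_A(51 − 2(x_A + x_D)) − 26x_A.
∂π/∂x_A = 25 − 4x_A − 2x_D = 0, so x_A = 6.25 − 0.5x_D.
For D: ∂π/∂x_D = 38 − 6x_D − 2x_A = 0 ⇒ x_D = 19/3 − (1/3)x_A.
Plugging x_D into A's best response: x_A = 6.25 − 0.5(19/3 − (1/3)x_A) ⇒ (5/6)x_A = 37/12, so x_A = 3.7.
Then x_D = 19/3 − (1/3)·3.7 = 5.1.
Total output: 3.7 + 5.1 = 8.8.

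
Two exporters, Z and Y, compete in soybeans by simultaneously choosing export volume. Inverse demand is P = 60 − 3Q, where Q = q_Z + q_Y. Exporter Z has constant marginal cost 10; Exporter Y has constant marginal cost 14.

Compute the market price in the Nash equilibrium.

Exporter Z's profit: π = q_Z(60 − 3(q_Z + q_Y)) − 10q_Z.
∂π/∂q_Z = 50 − 6q_Z − 3q_Y = 0, so q_Z = 25/3 − 0.5q_Y.
By the same steps for Y: q_Y = 23/3 − 0.5q_Z.
Solving the two reaction functions simultaneously: (1 − (−0.5)(−0.5))q_Z = 25/3 − 0.5·(23/3), so 0.75q_Z = 4.5 and q_Z = 6.
Then q_Y = 23/3 − 0.5·6 = 14/3.
Equilibrium price: P = 60 − 3·(32/3) = 28.

28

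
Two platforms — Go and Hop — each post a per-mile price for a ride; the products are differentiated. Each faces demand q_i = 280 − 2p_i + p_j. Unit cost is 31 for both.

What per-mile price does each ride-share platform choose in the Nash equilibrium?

114

Go's profit: π = (p_{Go} − 31)(280 − 2p_{Go} + p_{Hop}).
∂π/∂p_{Go} = 342 − 4p_{Go} + p_{Hop} = 0 ⇒ p_{Go} = 85.5 + 0.25p_{Hop}.
By symmetry p_{Hop} = p_{Go}; substituting into the reaction function, 0.75p_{Go} = 85.5 and p_{Go} = 114.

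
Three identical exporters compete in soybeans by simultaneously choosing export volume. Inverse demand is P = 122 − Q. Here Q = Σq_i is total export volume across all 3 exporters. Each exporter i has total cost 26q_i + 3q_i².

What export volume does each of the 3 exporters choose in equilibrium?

A representative exporter's profit is π_i = q_i(122 − Q) − 26q_i − 3q_i², with Q = q_i + Σ_{j≠i} q_j.
First-order condition: 96 − 8q_i − Σ_{j≠i} q_j = 0.
Imposing symmetry (q_j = q for all j) turns Σ_{j≠i} q_j into 2q, so 96 = 10q and q = 9.6.

9.6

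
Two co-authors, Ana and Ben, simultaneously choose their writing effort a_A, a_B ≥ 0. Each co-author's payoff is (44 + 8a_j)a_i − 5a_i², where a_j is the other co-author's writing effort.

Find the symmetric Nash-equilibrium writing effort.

22

Ana's payoff is (44 + 8a_B)a_A − 5a_A².
∂π/∂a_A = 44 + 8a_B − 10a_A = 0, so a_A = 4.4 + 0.8a_B.
By symmetry a_B = a_A; substituting into the reaction function, 0.2a_A = 4.4 and a_A = 22.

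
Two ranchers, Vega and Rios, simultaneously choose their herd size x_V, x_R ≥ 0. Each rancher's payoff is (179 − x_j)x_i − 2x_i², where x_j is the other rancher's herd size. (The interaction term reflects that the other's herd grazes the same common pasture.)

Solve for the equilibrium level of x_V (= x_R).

35.8

Vega's payoff is (179 − x_R)x_V − 2x_V².
∂π/∂x_V = 179 − x_R − 4x_V = 0, so x_V = 44.75 − 0.25x_R.
The game is symmetric, so in equilibrium x_R = x_V: the reaction function gives 1.25x_V = 44.75, hence x_V = 35.8.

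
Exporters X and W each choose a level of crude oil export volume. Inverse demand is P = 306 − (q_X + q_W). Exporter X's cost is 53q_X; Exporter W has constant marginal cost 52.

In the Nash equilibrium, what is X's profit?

Exporter X's profit: π = q_X(306 − (q_X + q_W)) − 53q_X.
∂π/∂q_X = 253 − 2q_X − q_W = 0, so q_X = 126.5 − 0.5q_W.
By the same steps for W: q_W = 127 − 0.5q_X.
Solving the two reaction functions simultaneously: (1 − (−0.5)(−0.5))q_X = 126.5 − 0.5·127, so 0.75q_X = 63 and q_X = 84.
Then q_W = 127 − 0.5·84 = 85.
Price P = 306 − 169 = 137.
X's profit: (137 − 53)·84 = 7056.

7056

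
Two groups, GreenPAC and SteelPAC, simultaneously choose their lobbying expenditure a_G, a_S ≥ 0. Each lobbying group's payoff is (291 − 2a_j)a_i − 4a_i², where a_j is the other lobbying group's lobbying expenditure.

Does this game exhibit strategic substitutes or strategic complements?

GreenPAC's payoff is (291 − 2a_S)a_G − 4a_G².
∂π/∂a_G = 291 − 2a_S − 8a_G = 0, so a_G = 36.375 − 0.25a_S.
The best-response slope da_G/da_S = −0.25 < 0: the reaction function is downward-sloping, so the choices are strategic substitutes.

strategic substitutes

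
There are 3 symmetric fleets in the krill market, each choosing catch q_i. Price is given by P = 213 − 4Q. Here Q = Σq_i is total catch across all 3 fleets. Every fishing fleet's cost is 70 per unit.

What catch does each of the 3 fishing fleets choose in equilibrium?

8.9375

A representative fishing fleet's profit is π_i = q_i(213 − 4Q) − 70q_i, with Q = q_i + Σ_{j≠i} q_j.
First-order condition: 143 − 8q_i − 4Σ_{j≠i} q_j = 0.
With identical fishing fleets, set every q_j = q: then 143 − 8q − 8q = 0, i.e. q = 143/16 = 8.9375.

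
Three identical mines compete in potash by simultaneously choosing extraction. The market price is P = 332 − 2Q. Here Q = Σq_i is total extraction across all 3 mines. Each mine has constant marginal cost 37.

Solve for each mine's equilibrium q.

36.875

A representative mine's profit is π_i = q_i(332 − 2Q) − 37q_i, with Q = q_i + Σ_{j≠i} q_j.
First-order condition: 295 − 4q_i − 2Σ_{j≠i} q_j = 0.
Imposing symmetry (q_j = q for all j) turns Σ_{j≠i} q_j into 2q, so 295 = 8q and q = 36.875.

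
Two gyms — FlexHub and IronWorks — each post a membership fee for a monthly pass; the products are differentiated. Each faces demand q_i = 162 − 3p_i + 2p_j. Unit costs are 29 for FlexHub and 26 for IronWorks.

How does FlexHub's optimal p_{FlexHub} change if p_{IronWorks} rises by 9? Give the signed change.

3

FlexHub's profit: π = (p_{FlexHub} − 29)(162 − 3p_{FlexHub} + 2p_{IronWorks}).
∂π/∂p_{FlexHub} = 249 − 6p_{FlexHub} + 2p_{IronWorks} = 0 ⇒ p_{FlexHub} = 41.5 + (1/3)p_{IronWorks}.
The reaction-function slope is 1/3, so a 9-unit rise in p_{IronWorks} moves p_{FlexHub} by 1/3 × 9 = 3. FlexHub's best response rises — the actions are strategic complements.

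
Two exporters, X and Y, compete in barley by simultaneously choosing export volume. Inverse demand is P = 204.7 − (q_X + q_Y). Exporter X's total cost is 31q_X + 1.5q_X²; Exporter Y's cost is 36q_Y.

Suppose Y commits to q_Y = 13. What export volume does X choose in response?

32.14

Exporter X's profit: π = q_X(204.7 − (q_X + q_Y)) − 31q_X − 1.5q_X².
∂π/∂q_X = 173.7 − 5q_X − q_Y = 0, so q_X = 34.74 − 0.2q_Y.
At q_Y = 13: q_X = 34.74 − 0.2·13 = 32.14.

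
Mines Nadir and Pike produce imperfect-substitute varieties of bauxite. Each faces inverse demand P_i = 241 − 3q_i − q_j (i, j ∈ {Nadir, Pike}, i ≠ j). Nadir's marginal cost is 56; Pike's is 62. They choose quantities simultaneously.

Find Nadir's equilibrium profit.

Mine Nadir's profit: π = q_{Nadir}(241 − 3q_{Nadir} − q_{Pike}) − 56q_{Nadir}.
∂π/∂q_{Nadir} = 185 − 6q_{Nadir} − q_{Pike} = 0 ⇒ q_{Nadir} = 185/6 − (1/6)q_{Pike}.
Similarly q_{Pike} = 179/6 − (1/6)q_{Nadir}.
Plugging q_{Pike} into Nadir's best response: q_{Nadir} = 185/6 − (1/6)(179/6 − (1/6)q_{Nadir}) ⇒ (35/36)q_{Nadir} = 931/36, so q_{Nadir} = 26.6.
Then q_{Pike} = 179/6 − (1/6)·26.6 = 25.4.
P_{Nadir} = 241 − 3·26.6 − 25.4 = 135.8.
Profit = (135.8 − 56)·26.6 = 2122.68.

2122.68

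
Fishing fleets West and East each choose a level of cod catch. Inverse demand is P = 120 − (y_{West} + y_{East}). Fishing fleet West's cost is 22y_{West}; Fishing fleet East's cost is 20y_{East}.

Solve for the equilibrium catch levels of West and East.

32, 34

Fishing fleet West's profit: π = y_{West}(120 − (y_{West} + y_{East})) − 22y_{West}.
∂π/∂y_{West} = 98 − 2y_{West} − y_{East} = 0, so y_{West} = 49 − 0.5y_{East}.
By the same steps for East: y_{East} = 50 − 0.5y_{West}.
Solving the two reaction functions simultaneously: (1 − (−0.5)(−0.5))y_{West} = 49 − 0.5·50, so 0.75y_{West} = 24 and y_{West} = 32.
Then y_{East} = 50 − 0.5·32 = 34.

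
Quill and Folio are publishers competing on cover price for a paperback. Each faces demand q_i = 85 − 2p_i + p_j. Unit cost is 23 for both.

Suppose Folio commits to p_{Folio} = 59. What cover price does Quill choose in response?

Quill's profit: π = (p_{Quill} − 23)(85 − 2p_{Quill} + p_{Folio}).
∂π/∂p_{Quill} = 131 − 4p_{Quill} + p_{Folio} = 0 ⇒ p_{Quill} = 32.75 + 0.25p_{Folio}.
At p_{Folio} = 59: p_{Quill} = 32.75 + 0.25·59 = 47.5.

47.5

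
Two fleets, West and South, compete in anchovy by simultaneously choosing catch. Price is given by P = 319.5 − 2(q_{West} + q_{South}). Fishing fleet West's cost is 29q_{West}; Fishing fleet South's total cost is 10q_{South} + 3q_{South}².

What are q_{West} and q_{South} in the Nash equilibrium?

Fishing fleet West's profit: π = q_{West}(319.5 − 2(q_{West} + q_{South})) − 29q_{West}.
∂π/∂q_{West} = 290.5 − 4q_{West} − 2q_{South} = 0, so q_{West} = 72.625 − 0.5q_{South}.
For South: ∂π/∂q_{South} = 309.5 − 10q_{South} − 2q_{West} = 0 ⇒ q_{South} = 30.95 − 0.2q_{West}.
Substituting the second reaction function into the first: q_{West} = 72.625 − 0.5(30.95 − 0.2q_{West}), which gives 0.9q_{West} = 57.15 ⇒ q_{West} = 63.5.
Then q_{South} = 30.95 − 0.2·63.5 = 18.25.

63.5, 18.25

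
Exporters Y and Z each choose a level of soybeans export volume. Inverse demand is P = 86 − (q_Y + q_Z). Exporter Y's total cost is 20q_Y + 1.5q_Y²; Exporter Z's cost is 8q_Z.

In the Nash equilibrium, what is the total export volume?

42

Exporter Y's profit: π = q_Y(86 − (q_Y + q_Z)) − 20q_Y − 1.5q_Y².
∂π/∂q_Y = 66 − 5q_Y − q_Z = 0, so q_Y = 13.2 − 0.2q_Z.
For Z: ∂π/∂q_Z = 78 − 2q_Z − q_Y = 0 ⇒ q_Z = 39 − 0.5q_Y.
Solving the two reaction functions simultaneously: (1 − (−0.2)(−0.5))q_Y = 13.2 − 0.2·39, so 0.9q_Y = 5.4 and q_Y = 6.
Then q_Z = 39 − 0.5·6 = 36.
Total export volume: 6 + 36 = 42.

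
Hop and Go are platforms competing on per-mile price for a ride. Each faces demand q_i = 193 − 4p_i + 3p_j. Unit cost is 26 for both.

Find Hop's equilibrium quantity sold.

Hop's profit: π = (p_{Hop} − 26)(193 − 4p_{Hop} + 3p_{Go}).
∂π/∂p_{Hop} = 297 − 8p_{Hop} + 3p_{Go} = 0 ⇒ p_{Hop} = 37.125 + 0.375p_{Go}.
Setting p_{Hop} = p_{Go} in the reaction function: p_{Hop} = 37.125 + 0.375p_{Hop}, so p_{Hop} = 37.125 / 0.625 = 59.4.
q_{Hop} = 193 − 4·59.4 + 3·59.4 = 133.6.

133.6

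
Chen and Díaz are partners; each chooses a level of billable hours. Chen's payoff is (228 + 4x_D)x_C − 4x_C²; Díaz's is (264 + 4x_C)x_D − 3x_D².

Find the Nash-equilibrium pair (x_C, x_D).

Expanding Chen's payoff: 228x_C + 4x_Dx_C − 4x_C².
∂π/∂x_C = 228 + 4x_D − 8x_C = 0, so x_C = 28.5 + 0.5x_D.
Likewise for Díaz: x_D = 44 + (2/3)x_C.
Plugging x_D into Chen's best response: x_C = 28.5 + 0.5(44 + (2/3)x_C) ⇒ (2/3)x_C = 50.5, so x_C = 75.75.
Then x_D = 44 + (2/3)·75.75 = 94.5.

75.75, 94.5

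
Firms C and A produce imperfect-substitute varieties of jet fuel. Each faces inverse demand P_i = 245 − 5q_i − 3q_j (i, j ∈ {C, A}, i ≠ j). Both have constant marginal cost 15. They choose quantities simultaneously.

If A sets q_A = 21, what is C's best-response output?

16.7

Firm C's profit: π = q_C(245 − 5q_C − 3q_A) − 15q_C.
∂π/∂q_C = 230 − 10q_C − 3q_A = 0 ⇒ q_C = 23 − 0.3q_A.
At q_A = 21: q_C = 23 − 0.3·21 = 16.7.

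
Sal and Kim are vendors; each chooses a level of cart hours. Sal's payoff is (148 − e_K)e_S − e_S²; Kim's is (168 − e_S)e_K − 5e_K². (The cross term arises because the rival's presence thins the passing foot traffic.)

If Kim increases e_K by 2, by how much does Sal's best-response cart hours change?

-1

Expanding Sal's payoff: 148e_S − e_Ke_S − e_S².
∂π/∂e_S = 148 − e_K − 2e_S = 0, so e_S = 74 − 0.5e_K.
The reaction-function slope is −0.5, so a 2-unit rise in e_K moves e_S by −0.5 × 2 = −1. Sal's best response falls — the actions are strategic substitutes.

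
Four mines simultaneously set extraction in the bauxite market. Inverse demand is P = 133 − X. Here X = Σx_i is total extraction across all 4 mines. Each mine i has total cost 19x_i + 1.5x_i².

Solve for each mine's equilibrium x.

14.25

A representative mine's profit is π_i = x_i(133 − X) − 19x_i − 1.5x_i², with X = x_i + Σ_{j≠i} x_j.
First-order condition: 114 − 5x_i − Σ_{j≠i} x_j = 0.
In a symmetric equilibrium every mine chooses the same x, so Σ_{j≠i} x_j = 3x. The condition becomes 114 − 8x = 0, giving x = 114/8 = 14.25.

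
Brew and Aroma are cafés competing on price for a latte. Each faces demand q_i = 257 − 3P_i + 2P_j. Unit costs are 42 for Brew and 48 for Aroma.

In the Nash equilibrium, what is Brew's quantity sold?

164.625

Brew's profit: π = (P_{Brew} − 42)(257 − 3P_{Brew} + 2P_{Aroma}).
∂π/∂P_{Brew} = 383 − 6P_{Brew} + 2P_{Aroma} = 0 ⇒ P_{Brew} = 383/6 + (1/3)P_{Aroma}.
Similarly P_{Aroma} = 401/6 + (1/3)P_{Brew}.
Solving the two reaction functions simultaneously: (1 − (1/3)(1/3))P_{Brew} = 383/6 + (1/3)·(401/6), so (8/9)P_{Brew} = 775/9 and P_{Brew} = 96.875.
Then P_{Aroma} = 401/6 + (1/3)·96.875 = 99.125.
q_{Brew} = 257 − 3·96.875 + 2·99.125 = 164.625.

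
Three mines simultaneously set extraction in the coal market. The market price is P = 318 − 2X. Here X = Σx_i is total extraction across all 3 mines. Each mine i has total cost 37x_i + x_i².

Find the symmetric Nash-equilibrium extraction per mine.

A representative mine's profit is π_i = x_i(318 − 2X) − 37x_i − x_i², with X = x_i + Σ_{j≠i} x_j.
First-order condition: 281 − 6x_i − 2Σ_{j≠i} x_j = 0.
In a symmetric equilibrium every mine chooses the same x, so Σ_{j≠i} x_j = 2x. The condition becomes 281 − 10x = 0, giving x = 281/10 = 28.1.

28.1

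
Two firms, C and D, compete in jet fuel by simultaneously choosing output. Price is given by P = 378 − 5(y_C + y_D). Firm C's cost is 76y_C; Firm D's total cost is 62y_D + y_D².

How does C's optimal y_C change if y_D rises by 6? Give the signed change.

Firm C's profit: π = y_C(378 − 5(y_C + y_D)) − 76y_C.
∂π/∂y_C = 302 − 10y_C − 5y_D = 0, so y_C = 30.2 − 0.5y_D.
The reaction-function slope is −0.5, so a 6-unit rise in y_D moves y_C by −0.5 × 6 = −3. C's best response falls — the actions are strategic substitutes.

-3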